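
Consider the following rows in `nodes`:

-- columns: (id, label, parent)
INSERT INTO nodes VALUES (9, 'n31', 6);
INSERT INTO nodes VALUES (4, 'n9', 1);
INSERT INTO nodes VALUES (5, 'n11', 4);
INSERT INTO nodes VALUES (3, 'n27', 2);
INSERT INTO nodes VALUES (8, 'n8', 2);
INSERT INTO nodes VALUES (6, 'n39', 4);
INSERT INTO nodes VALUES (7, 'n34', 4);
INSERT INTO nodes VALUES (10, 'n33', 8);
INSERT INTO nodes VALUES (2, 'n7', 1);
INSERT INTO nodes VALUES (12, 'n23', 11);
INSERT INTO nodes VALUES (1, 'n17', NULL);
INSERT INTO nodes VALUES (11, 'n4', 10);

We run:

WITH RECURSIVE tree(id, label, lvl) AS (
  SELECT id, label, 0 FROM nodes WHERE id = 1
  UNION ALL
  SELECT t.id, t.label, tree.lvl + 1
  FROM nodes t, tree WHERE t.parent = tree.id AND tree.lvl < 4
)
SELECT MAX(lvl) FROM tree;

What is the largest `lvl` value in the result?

4

Base: id=1 (n17) at lvl 0.
Iteration 1: rows with parent in {1} -> n7 (id 2, lvl 1), n9 (id 4, lvl 1).
Iteration 2: rows with parent in {2,4} -> n27 (id 3, lvl 2), n11 (id 5, lvl 2), n39 (id 6, lvl 2), n34 (id 7, lvl 2), n8 (id 8, lvl 2).
Iteration 3: rows with parent in {3,5,6,7,8} -> n31 (id 9, lvl 3), n33 (id 10, lvl 3).
Iteration 4: rows with parent in {9,10} -> n4 (id 11, lvl 4).
Iteration 5: lvl < 4 fails for all current rows; recursion stops.
lvl values: 0, 1, 1, 2, 2, 2, 2, 2, 3, 3, 4; the maximum is 4.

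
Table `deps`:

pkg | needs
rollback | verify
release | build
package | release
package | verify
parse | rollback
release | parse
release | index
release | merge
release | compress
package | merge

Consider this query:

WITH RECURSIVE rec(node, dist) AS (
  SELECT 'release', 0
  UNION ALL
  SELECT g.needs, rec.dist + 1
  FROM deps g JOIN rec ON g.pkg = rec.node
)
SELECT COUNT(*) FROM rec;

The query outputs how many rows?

Base: (release, dist=0).
Iteration 1: edges from {release} -> (build, dist=1), (compress, dist=1), (index, dist=1), (merge, dist=1), (parse, dist=1).
Iteration 2: edges from {build,compress,index,merge,parse} -> (rollback, dist=2).
Iteration 3: edges from {rollback} -> (verify, dist=3).
Iteration 4: no outgoing edges from {verify}; recursion stops.
Total rows emitted: 8.

8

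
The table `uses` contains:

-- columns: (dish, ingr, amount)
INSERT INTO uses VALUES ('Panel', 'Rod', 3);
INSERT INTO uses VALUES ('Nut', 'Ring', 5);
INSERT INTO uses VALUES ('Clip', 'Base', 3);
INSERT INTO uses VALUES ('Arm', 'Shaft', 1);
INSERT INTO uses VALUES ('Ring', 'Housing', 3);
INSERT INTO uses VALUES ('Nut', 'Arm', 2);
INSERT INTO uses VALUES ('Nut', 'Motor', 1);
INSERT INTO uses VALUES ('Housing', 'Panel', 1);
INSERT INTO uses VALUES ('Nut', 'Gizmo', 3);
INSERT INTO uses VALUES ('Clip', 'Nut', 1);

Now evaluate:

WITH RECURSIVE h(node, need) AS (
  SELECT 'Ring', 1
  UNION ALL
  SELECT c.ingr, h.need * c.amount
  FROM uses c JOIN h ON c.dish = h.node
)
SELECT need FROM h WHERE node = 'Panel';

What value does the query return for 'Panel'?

3

Base: (Ring, need=1).
Iteration 1: components of {Ring} -> Housing = 1*3 = 3.
Iteration 2: components of {Housing} -> Panel = 3*1 = 3.
Iteration 3: components of {Panel} -> Rod = 3*3 = 9.
Iteration 4: no further components; recursion stops.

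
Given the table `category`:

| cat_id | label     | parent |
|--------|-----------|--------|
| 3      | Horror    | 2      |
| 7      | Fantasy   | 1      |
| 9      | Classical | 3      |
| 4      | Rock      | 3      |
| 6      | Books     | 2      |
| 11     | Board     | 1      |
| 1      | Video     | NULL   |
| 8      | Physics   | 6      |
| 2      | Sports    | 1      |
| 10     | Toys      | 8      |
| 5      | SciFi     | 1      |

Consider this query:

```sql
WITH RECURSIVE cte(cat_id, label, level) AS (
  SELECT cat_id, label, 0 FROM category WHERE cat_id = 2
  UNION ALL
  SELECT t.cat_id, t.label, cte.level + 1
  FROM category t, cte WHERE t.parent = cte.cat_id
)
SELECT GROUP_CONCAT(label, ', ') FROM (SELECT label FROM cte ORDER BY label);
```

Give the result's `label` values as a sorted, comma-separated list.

Base: cat_id=2 (Sports) at level 0.
Iteration 1: rows with parent in {2} -> Horror (id 3, level 1), Books (id 6, level 1).
Iteration 2: rows with parent in {3,6} -> Rock (id 4, level 2), Physics (id 8, level 2), Classical (id 9, level 2).
Iteration 3: rows with parent in {4,8,9} -> Toys (id 10, level 3).
Iteration 4: no rows with parent in {10}; recursion stops.

Books, Classical, Horror, Physics, Rock, Sports, Toys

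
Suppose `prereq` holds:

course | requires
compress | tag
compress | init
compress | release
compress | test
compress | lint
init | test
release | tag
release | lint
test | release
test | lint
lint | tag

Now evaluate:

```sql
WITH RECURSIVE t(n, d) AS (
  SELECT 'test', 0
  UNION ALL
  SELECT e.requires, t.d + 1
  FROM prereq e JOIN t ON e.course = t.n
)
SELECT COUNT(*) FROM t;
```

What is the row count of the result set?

7

Base: (test, d=0).
Iteration 1: edges from {test} -> (lint, d=1), (release, d=1).
Iteration 2: edges from {lint,release} -> (lint, d=2), (tag, d=2) x2. [UNION ALL keeps all 3 new rows, including repeats]
Iteration 3: edges from {lint,tag} -> (tag, d=3).
Iteration 4: no outgoing edges from {tag}; recursion stops.
Total rows emitted: 7.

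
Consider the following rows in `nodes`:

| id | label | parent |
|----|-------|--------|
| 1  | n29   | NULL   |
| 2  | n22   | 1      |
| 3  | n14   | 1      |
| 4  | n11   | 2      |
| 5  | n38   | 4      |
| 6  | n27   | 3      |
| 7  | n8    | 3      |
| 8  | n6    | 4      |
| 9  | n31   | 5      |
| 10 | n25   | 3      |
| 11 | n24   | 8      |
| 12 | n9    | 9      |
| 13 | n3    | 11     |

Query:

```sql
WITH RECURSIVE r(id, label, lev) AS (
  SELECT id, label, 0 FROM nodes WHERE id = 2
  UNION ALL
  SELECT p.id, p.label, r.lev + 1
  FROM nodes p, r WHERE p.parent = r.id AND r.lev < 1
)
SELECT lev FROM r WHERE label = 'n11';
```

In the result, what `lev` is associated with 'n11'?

Base: id=2 (n22) at lev 0.
Iteration 1: rows with parent in {2} -> n11 (id 4, lev 1).
Iteration 2: lev < 1 fails for all current rows; recursion stops.

1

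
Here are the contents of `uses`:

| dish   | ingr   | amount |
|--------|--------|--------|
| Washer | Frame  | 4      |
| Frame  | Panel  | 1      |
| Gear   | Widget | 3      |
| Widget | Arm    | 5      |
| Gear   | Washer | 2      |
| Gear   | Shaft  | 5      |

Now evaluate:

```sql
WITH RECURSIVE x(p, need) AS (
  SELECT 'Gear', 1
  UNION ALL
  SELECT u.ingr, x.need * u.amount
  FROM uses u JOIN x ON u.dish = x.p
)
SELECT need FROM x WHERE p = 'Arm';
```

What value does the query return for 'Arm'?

15

Base: (Gear, need=1).
Iteration 1: components of {Gear} -> Shaft = 1*5 = 5, Washer = 1*2 = 2, Widget = 1*3 = 3.
Iteration 2: components of {Shaft,Washer,Widget} -> Arm = 3*5 = 15, Frame = 2*4 = 8.
Iteration 3: components of {Arm,Frame} -> Panel = 8*1 = 8.
Iteration 4: no further components; recursion stops.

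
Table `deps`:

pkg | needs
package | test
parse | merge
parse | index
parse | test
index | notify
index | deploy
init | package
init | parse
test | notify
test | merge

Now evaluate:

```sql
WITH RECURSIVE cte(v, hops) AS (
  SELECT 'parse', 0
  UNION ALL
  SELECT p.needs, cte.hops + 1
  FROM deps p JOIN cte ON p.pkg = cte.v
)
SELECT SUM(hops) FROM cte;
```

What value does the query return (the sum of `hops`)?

Base: (parse, hops=0).
Iteration 1: edges from {parse} -> (index, hops=1), (merge, hops=1), (test, hops=1).
Iteration 2: edges from {index,merge,test} -> (deploy, hops=2), (merge, hops=2), (notify, hops=2) x2. [UNION ALL keeps all 4 new rows, including repeats]
Iteration 3: no outgoing edges from {deploy,merge,notify}; recursion stops.
SUM(hops) = 0 + 1 + 1 + 1 + 2 + 2 + 2 + 2 = 11.

11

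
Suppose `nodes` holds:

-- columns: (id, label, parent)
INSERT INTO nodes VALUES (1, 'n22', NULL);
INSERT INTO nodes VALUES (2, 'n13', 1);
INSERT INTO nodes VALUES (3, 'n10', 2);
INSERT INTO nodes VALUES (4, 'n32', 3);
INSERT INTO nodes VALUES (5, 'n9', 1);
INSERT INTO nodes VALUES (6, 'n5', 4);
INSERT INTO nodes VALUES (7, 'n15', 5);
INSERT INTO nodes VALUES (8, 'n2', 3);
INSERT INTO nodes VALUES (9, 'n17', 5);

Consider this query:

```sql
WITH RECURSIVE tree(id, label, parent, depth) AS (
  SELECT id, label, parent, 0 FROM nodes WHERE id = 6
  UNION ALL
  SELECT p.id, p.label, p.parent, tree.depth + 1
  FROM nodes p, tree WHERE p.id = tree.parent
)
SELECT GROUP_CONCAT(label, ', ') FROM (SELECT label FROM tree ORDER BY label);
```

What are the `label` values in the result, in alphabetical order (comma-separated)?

Base: id=6 (n5), parent=4, depth 0.
Iteration 1: join on id=4 -> n32 (id 4, parent=3, depth 1).
Iteration 2: join on id=3 -> n10 (id 3, parent=2, depth 2).
Iteration 3: join on id=2 -> n13 (id 2, parent=1, depth 3).
Iteration 4: join on id=1 -> n22 (id 1, parent=NULL, depth 4).
Iteration 5: parent is NULL; no match; recursion stops.

n10, n13, n22, n32, n5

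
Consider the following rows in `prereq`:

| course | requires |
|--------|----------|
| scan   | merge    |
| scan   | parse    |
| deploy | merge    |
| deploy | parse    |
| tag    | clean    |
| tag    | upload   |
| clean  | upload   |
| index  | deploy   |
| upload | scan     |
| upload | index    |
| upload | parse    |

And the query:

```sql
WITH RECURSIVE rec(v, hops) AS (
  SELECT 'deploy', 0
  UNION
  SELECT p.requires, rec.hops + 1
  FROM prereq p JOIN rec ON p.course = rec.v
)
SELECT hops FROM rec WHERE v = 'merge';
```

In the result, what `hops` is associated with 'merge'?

Base: (deploy, hops=0).
Iteration 1: edges from {deploy} -> (merge, hops=1), (parse, hops=1).
Iteration 2: no outgoing edges from {merge,parse}; recursion stops.

1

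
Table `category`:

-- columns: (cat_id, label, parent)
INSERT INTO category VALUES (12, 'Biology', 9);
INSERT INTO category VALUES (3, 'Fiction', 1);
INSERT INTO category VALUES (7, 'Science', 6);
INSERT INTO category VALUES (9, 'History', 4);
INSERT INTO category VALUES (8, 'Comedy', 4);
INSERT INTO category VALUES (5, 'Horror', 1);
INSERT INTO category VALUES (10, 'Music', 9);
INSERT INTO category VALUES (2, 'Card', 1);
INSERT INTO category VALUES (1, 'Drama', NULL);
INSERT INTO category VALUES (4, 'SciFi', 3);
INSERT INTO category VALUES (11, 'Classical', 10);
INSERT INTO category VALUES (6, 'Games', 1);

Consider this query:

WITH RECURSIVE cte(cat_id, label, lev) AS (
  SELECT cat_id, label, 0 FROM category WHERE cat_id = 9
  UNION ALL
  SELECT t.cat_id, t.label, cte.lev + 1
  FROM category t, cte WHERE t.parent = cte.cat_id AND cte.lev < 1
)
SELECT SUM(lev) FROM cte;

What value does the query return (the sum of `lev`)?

2

Base: cat_id=9 (History) at lev 0.
Iteration 1: rows with parent in {9} -> Music (id 10, lev 1), Biology (id 12, lev 1).
Iteration 2: lev < 1 fails for all current rows; recursion stops.
SUM(lev) = 0 + 1 + 1 = 2.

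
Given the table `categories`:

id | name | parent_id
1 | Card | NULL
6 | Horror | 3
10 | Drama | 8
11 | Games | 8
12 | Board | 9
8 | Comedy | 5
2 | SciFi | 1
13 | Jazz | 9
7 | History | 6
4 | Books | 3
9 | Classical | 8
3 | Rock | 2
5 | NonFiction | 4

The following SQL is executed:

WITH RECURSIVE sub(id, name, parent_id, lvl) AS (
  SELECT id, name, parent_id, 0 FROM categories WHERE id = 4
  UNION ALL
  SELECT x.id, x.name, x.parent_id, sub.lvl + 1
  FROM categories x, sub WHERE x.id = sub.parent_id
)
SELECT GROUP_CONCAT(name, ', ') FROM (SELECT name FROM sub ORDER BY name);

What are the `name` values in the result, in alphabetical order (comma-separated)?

Base: id=4 (Books), parent_id=3, lvl 0.
Iteration 1: join on id=3 -> Rock (id 3, parent_id=2, lvl 1).
Iteration 2: join on id=2 -> SciFi (id 2, parent_id=1, lvl 2).
Iteration 3: join on id=1 -> Card (id 1, parent_id=NULL, lvl 3).
Iteration 4: parent_id is NULL; no match; recursion stops.

Books, Card, Rock, SciFi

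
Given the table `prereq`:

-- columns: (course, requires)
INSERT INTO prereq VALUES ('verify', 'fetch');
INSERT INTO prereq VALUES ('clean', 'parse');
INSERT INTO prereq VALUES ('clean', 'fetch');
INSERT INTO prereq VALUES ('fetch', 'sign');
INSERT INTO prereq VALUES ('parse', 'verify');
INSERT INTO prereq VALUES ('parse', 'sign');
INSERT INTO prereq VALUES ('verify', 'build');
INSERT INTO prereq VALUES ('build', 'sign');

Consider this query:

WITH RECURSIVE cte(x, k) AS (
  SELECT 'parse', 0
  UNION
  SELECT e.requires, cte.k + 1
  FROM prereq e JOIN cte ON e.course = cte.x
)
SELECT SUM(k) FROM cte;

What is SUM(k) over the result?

9

Base: (parse, k=0).
Iteration 1: edges from {parse} -> (sign, k=1), (verify, k=1).
Iteration 2: edges from {sign,verify} -> (build, k=2), (fetch, k=2).
Iteration 3: edges from {build,fetch} -> (sign, k=3). [UNION drops 1 duplicate row(s)]
Iteration 4: no outgoing edges from {sign}; recursion stops.
SUM(k) = 0 + 1 + 1 + 2 + 2 + 3 = 9.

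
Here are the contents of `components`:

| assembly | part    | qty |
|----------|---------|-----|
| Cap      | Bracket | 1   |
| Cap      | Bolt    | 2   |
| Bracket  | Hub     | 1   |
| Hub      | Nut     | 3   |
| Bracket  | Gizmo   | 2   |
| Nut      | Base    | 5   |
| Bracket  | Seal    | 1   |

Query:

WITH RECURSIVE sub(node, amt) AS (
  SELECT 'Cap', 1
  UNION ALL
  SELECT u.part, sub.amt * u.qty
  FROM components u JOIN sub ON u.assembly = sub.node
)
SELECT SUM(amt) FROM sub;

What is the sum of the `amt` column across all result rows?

26

Base: (Cap, amt=1).
Iteration 1: components of {Cap} -> Bolt = 1*2 = 2, Bracket = 1*1 = 1.
Iteration 2: components of {Bolt,Bracket} -> Gizmo = 1*2 = 2, Hub = 1*1 = 1, Seal = 1*1 = 1.
Iteration 3: components of {Gizmo,Hub,Seal} -> Nut = 1*3 = 3.
Iteration 4: components of {Nut} -> Base = 3*5 = 15.
Iteration 5: no further components; recursion stops.
SUM(amt) = 1 + 1 + 2 + 1 + 2 + 1 + 3 + 15 = 26.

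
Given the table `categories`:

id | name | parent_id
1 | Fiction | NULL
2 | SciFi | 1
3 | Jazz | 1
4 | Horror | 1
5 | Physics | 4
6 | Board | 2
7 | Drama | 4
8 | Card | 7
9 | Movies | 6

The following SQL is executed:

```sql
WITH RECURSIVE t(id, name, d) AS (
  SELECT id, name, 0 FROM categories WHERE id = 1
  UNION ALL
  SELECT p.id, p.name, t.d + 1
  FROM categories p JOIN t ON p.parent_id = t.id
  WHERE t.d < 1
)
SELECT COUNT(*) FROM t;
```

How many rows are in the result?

4

Base: id=1 (Fiction) at d 0.
Iteration 1: rows with parent_id in {1} -> SciFi (id 2, d 1), Jazz (id 3, d 1), Horror (id 4, d 1).
Iteration 2: d < 1 fails for all current rows; recursion stops.
Total rows emitted: 4.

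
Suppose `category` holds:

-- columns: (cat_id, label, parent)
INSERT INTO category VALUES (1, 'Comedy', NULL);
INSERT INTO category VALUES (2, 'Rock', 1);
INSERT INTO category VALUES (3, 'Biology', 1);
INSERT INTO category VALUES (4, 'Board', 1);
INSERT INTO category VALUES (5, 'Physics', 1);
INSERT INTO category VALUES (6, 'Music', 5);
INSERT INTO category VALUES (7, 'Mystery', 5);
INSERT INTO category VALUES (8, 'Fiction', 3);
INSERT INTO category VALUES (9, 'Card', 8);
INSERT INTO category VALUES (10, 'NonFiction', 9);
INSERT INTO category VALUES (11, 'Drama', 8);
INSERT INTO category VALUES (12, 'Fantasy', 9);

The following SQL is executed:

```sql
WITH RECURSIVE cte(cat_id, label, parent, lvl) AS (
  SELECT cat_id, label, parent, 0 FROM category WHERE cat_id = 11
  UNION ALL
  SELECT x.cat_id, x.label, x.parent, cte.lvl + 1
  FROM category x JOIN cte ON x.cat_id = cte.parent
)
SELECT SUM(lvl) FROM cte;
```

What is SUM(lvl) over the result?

6

Base: cat_id=11 (Drama), parent=8, lvl 0.
Iteration 1: join on cat_id=8 -> Fiction (id 8, parent=3, lvl 1).
Iteration 2: join on cat_id=3 -> Biology (id 3, parent=1, lvl 2).
Iteration 3: join on cat_id=1 -> Comedy (id 1, parent=NULL, lvl 3).
Iteration 4: parent is NULL; no match; recursion stops.
SUM(lvl) = 0 + 1 + 2 + 3 = 6.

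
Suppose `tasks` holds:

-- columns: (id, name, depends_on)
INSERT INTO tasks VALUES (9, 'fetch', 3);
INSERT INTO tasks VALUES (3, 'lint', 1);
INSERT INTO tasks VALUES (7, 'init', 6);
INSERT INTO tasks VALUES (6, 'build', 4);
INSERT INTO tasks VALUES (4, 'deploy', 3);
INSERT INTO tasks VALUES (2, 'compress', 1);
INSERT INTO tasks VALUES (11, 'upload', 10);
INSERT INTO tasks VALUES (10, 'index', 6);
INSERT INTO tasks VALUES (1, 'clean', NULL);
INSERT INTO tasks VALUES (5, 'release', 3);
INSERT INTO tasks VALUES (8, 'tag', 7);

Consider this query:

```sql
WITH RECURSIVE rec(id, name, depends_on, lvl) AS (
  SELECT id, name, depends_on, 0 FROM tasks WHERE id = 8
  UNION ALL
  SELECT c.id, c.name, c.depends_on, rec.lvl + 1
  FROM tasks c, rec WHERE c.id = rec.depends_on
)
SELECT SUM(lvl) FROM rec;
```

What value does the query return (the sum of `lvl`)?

15

Base: id=8 (tag), depends_on=7, lvl 0.
Iteration 1: join on id=7 -> init (id 7, depends_on=6, lvl 1).
Iteration 2: join on id=6 -> build (id 6, depends_on=4, lvl 2).
Iteration 3: join on id=4 -> deploy (id 4, depends_on=3, lvl 3).
Iteration 4: join on id=3 -> lint (id 3, depends_on=1, lvl 4).
Iteration 5: join on id=1 -> clean (id 1, depends_on=NULL, lvl 5).
Iteration 6: depends_on is NULL; no match; recursion stops.
SUM(lvl) = 0 + 1 + 2 + 3 + 4 + 5 = 15.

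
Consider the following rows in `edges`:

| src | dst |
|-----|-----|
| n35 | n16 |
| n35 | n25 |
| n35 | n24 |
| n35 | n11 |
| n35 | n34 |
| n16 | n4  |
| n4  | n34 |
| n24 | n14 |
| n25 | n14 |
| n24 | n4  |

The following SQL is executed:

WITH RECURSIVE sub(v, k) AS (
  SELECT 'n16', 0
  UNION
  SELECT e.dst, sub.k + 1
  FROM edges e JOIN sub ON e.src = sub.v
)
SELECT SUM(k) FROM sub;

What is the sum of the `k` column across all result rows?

Base: (n16, k=0).
Iteration 1: edges from {n16} -> (n4, k=1).
Iteration 2: edges from {n4} -> (n34, k=2).
Iteration 3: no outgoing edges from {n34}; recursion stops.
SUM(k) = 0 + 1 + 2 = 3.

3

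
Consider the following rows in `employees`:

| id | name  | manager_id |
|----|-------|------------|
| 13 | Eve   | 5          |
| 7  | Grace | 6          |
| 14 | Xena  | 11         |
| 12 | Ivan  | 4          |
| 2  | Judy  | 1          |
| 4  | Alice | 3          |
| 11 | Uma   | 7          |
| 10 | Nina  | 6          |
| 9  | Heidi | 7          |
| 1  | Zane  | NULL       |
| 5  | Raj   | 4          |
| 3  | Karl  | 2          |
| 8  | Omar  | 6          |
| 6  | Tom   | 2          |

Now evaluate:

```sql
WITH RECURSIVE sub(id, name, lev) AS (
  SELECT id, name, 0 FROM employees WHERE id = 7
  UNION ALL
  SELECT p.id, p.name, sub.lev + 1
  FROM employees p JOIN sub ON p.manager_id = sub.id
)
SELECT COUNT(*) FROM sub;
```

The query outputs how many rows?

4

Base: id=7 (Grace) at lev 0.
Iteration 1: rows with manager_id in {7} -> Heidi (id 9, lev 1), Uma (id 11, lev 1).
Iteration 2: rows with manager_id in {9,11} -> Xena (id 14, lev 2).
Iteration 3: no rows with manager_id in {14}; recursion stops.
Total rows emitted: 4.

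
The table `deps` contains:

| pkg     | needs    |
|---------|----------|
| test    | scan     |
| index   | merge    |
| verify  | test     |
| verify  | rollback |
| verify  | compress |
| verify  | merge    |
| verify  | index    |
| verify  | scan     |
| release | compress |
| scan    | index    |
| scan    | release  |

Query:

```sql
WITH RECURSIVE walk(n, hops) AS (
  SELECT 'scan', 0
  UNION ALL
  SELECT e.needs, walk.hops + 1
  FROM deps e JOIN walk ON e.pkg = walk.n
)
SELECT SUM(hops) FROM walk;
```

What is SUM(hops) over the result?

Base: (scan, hops=0).
Iteration 1: edges from {scan} -> (index, hops=1), (release, hops=1).
Iteration 2: edges from {index,release} -> (compress, hops=2), (merge, hops=2).
Iteration 3: no outgoing edges from {compress,merge}; recursion stops.
SUM(hops) = 0 + 1 + 1 + 2 + 2 = 6.

6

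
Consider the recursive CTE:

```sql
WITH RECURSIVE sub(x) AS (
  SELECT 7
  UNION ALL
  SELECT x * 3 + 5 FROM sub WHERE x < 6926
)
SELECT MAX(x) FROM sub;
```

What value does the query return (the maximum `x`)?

20774

Base: x=7.
Iteration 1: 7 < 6926 holds -> x = 7 * 3 + 5 = 26.
Iteration 2: 26 < 6926 holds -> x = 26 * 3 + 5 = 83.
Iteration 3: 83 < 6926 holds -> x = 83 * 3 + 5 = 254.
Iteration 4: 254 < 6926 holds -> x = 254 * 3 + 5 = 767.
Iteration 5: 767 < 6926 holds -> x = 767 * 3 + 5 = 2306.
Iteration 6: 2306 < 6926 holds -> x = 2306 * 3 + 5 = 6923.
Iteration 7: 6923 < 6926 holds -> x = 6923 * 3 + 5 = 20774.
Iteration 8: 20774 < 6926 fails; recursion stops.
x values: 7, 26, 83, 254, 767, 2306, 6923, 20774; the maximum is 20774.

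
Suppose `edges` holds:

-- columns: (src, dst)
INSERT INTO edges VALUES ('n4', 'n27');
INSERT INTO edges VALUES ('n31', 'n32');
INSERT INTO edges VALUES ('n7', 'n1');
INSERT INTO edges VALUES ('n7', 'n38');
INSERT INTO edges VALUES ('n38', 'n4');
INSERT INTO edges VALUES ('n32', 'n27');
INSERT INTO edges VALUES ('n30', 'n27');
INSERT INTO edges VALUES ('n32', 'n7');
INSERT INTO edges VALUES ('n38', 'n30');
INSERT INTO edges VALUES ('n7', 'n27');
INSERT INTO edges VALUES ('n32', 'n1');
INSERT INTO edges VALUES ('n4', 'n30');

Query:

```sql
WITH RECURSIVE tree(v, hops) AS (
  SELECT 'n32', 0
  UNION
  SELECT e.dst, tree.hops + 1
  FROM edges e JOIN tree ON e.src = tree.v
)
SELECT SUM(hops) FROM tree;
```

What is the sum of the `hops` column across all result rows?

28

Base: (n32, hops=0).
Iteration 1: edges from {n32} -> (n1, hops=1), (n27, hops=1), (n7, hops=1).
Iteration 2: edges from {n1,n27,n7} -> (n1, hops=2), (n27, hops=2), (n38, hops=2).
Iteration 3: edges from {n1,n27,n38} -> (n30, hops=3), (n4, hops=3).
Iteration 4: edges from {n30,n4} -> (n27, hops=4), (n30, hops=4). [UNION drops 1 duplicate row(s)]
Iteration 5: edges from {n27,n30} -> (n27, hops=5).
Iteration 6: no outgoing edges from {n27}; recursion stops.
SUM(hops) = 0 + 1 + 1 + 1 + 2 + 2 + 2 + 3 + 3 + 4 + 4 + 5 = 28.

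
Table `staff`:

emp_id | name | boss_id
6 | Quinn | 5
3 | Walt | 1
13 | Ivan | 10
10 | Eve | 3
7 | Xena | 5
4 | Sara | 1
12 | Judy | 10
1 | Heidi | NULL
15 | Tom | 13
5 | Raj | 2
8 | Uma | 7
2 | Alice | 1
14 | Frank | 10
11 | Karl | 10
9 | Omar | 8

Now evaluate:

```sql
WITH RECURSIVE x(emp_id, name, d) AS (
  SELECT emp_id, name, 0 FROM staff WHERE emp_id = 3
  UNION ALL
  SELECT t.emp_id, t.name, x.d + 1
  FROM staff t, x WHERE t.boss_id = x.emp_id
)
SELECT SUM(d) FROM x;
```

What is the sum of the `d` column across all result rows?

12

Base: emp_id=3 (Walt) at d 0.
Iteration 1: rows with boss_id in {3} -> Eve (id 10, d 1).
Iteration 2: rows with boss_id in {10} -> Karl (id 11, d 2), Judy (id 12, d 2), Ivan (id 13, d 2), Frank (id 14, d 2).
Iteration 3: rows with boss_id in {11,12,13,14} -> Tom (id 15, d 3).
Iteration 4: no rows with boss_id in {15}; recursion stops.
SUM(d) = 0 + 1 + 2 + 2 + 2 + 2 + 3 = 12.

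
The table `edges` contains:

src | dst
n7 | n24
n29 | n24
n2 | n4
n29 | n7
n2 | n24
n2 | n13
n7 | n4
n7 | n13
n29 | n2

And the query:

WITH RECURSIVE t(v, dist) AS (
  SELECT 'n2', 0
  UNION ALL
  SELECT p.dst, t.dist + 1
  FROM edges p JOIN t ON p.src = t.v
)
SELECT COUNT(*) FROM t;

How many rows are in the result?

Base: (n2, dist=0).
Iteration 1: edges from {n2} -> (n13, dist=1), (n24, dist=1), (n4, dist=1).
Iteration 2: no outgoing edges from {n13,n24,n4}; recursion stops.
Total rows emitted: 4.

4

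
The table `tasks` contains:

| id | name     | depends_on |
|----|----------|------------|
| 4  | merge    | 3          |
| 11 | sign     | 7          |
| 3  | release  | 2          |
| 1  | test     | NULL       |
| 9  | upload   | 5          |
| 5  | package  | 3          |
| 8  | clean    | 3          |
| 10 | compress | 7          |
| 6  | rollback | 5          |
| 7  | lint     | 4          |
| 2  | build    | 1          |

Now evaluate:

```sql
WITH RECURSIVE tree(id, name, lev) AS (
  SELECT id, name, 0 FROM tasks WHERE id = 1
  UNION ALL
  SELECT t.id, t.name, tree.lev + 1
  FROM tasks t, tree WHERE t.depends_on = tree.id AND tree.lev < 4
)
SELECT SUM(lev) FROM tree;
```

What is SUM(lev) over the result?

Base: id=1 (test) at lev 0.
Iteration 1: rows with depends_on in {1} -> build (id 2, lev 1).
Iteration 2: rows with depends_on in {2} -> release (id 3, lev 2).
Iteration 3: rows with depends_on in {3} -> merge (id 4, lev 3), package (id 5, lev 3), clean (id 8, lev 3).
Iteration 4: rows with depends_on in {4,5,8} -> rollback (id 6, lev 4), lint (id 7, lev 4), upload (id 9, lev 4).
Iteration 5: lev < 4 fails for all current rows; recursion stops.
SUM(lev) = 0 + 1 + 2 + 3 + 3 + 3 + 4 + 4 + 4 = 24.

24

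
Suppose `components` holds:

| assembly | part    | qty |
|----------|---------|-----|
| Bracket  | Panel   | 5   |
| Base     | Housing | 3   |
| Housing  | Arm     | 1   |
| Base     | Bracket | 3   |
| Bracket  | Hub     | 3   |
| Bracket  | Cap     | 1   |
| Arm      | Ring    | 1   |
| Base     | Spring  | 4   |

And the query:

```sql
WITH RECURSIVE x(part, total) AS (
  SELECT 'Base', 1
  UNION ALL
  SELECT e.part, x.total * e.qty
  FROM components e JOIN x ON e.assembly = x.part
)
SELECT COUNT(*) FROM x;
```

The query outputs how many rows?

9

Base: (Base, total=1).
Iteration 1: components of {Base} -> Bracket = 1*3 = 3, Housing = 1*3 = 3, Spring = 1*4 = 4.
Iteration 2: components of {Bracket,Housing,Spring} -> Arm = 3*1 = 3, Cap = 3*1 = 3, Hub = 3*3 = 9, Panel = 3*5 = 15.
Iteration 3: components of {Arm,Cap,Hub,Panel} -> Ring = 3*1 = 3.
Iteration 4: no further components; recursion stops.
Total rows emitted: 9.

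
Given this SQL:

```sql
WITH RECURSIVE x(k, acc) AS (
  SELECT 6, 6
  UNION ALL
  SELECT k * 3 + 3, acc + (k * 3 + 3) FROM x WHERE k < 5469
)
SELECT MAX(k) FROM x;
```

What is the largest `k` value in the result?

16401

Base: k=6, acc=6.
Iteration 1: 6 < 5469 holds -> k = 6 * 3 + 3 = 21, acc = 6 + 21 = 27.
Iteration 2: 21 < 5469 holds -> k = 21 * 3 + 3 = 66, acc = 27 + 66 = 93.
Iteration 3: 66 < 5469 holds -> k = 66 * 3 + 3 = 201, acc = 93 + 201 = 294.
Iteration 4: 201 < 5469 holds -> k = 201 * 3 + 3 = 606, acc = 294 + 606 = 900.
Iteration 5: 606 < 5469 holds -> k = 606 * 3 + 3 = 1821, acc = 900 + 1821 = 2721.
Iteration 6: 1821 < 5469 holds -> k = 1821 * 3 + 3 = 5466, acc = 2721 + 5466 = 8187.
Iteration 7: 5466 < 5469 holds -> k = 5466 * 3 + 3 = 16401, acc = 8187 + 16401 = 24588.
Iteration 8: 16401 < 5469 fails; recursion stops.
k values: 6, 21, 66, 201, 606, 1821, 5466, 16401; the maximum is 16401.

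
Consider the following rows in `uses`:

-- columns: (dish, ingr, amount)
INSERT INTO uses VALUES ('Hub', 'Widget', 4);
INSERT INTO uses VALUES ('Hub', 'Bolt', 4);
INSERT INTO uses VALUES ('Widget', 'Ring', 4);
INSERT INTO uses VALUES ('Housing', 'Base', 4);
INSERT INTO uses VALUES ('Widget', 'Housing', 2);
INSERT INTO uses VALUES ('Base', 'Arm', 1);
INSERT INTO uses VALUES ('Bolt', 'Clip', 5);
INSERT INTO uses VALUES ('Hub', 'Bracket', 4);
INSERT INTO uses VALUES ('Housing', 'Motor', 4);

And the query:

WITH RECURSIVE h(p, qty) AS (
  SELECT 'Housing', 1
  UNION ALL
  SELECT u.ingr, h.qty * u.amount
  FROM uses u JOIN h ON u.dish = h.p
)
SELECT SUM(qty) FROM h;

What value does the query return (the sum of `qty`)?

13

Base: (Housing, qty=1).
Iteration 1: components of {Housing} -> Base = 1*4 = 4, Motor = 1*4 = 4.
Iteration 2: components of {Base,Motor} -> Arm = 4*1 = 4.
Iteration 3: no further components; recursion stops.
SUM(qty) = 1 + 4 + 4 + 4 = 13.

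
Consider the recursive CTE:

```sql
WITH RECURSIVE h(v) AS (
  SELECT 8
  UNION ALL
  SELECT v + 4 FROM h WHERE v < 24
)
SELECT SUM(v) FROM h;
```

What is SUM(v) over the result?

Base: v=8.
Iteration 1: 8 < 24 holds -> v = 8 + 4 = 12.
Iteration 2: 12 < 24 holds -> v = 12 + 4 = 16.
Iteration 3: 16 < 24 holds -> v = 16 + 4 = 20.
Iteration 4: 20 < 24 holds -> v = 20 + 4 = 24.
Iteration 5: 24 < 24 fails; recursion stops.
SUM(v) = 8 + 12 + 16 + 20 + 24 = 80.

80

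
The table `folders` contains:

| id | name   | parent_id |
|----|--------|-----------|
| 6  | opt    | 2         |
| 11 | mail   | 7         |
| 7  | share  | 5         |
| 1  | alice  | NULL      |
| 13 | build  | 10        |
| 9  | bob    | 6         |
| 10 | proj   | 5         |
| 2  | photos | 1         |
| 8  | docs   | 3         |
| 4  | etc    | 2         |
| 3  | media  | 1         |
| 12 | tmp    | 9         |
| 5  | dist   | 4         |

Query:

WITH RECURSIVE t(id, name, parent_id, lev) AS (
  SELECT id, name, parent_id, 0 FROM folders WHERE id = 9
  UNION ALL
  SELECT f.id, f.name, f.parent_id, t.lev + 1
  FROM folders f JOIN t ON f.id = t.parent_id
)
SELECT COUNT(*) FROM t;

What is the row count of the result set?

4

Base: id=9 (bob), parent_id=6, lev 0.
Iteration 1: join on id=6 -> opt (id 6, parent_id=2, lev 1).
Iteration 2: join on id=2 -> photos (id 2, parent_id=1, lev 2).
Iteration 3: join on id=1 -> alice (id 1, parent_id=NULL, lev 3).
Iteration 4: parent_id is NULL; no match; recursion stops.
Total rows emitted: 4.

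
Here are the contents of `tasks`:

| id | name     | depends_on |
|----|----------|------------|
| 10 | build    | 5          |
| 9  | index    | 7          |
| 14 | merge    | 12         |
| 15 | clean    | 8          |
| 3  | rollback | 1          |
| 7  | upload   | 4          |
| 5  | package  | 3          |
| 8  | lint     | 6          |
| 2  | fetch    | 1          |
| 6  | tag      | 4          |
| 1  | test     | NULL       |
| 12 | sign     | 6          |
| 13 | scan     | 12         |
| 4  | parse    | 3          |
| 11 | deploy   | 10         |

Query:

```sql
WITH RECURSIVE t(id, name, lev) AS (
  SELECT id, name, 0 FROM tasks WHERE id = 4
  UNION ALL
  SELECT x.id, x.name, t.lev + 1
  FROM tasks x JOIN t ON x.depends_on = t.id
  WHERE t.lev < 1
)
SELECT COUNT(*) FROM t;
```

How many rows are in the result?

Base: id=4 (parse) at lev 0.
Iteration 1: rows with depends_on in {4} -> tag (id 6, lev 1), upload (id 7, lev 1).
Iteration 2: lev < 1 fails for all current rows; recursion stops.
Total rows emitted: 3.

3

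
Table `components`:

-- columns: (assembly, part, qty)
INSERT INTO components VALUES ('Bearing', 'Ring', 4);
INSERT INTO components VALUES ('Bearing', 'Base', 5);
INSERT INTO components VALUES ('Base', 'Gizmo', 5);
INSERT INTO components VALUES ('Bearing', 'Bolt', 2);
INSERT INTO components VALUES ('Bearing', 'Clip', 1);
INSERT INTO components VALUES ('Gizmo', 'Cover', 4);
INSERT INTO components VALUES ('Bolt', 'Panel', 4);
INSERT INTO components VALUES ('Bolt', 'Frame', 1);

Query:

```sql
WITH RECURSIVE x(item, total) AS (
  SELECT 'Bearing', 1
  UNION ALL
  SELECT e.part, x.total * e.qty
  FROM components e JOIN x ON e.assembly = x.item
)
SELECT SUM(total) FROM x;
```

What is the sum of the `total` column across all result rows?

Base: (Bearing, total=1).
Iteration 1: components of {Bearing} -> Base = 1*5 = 5, Bolt = 1*2 = 2, Clip = 1*1 = 1, Ring = 1*4 = 4.
Iteration 2: components of {Base,Bolt,Clip,Ring} -> Frame = 2*1 = 2, Gizmo = 5*5 = 25, Panel = 2*4 = 8.
Iteration 3: components of {Frame,Gizmo,Panel} -> Cover = 25*4 = 100.
Iteration 4: no further components; recursion stops.
SUM(total) = 1 + 4 + 5 + 2 + 1 + 25 + 8 + 2 + 100 = 148.

148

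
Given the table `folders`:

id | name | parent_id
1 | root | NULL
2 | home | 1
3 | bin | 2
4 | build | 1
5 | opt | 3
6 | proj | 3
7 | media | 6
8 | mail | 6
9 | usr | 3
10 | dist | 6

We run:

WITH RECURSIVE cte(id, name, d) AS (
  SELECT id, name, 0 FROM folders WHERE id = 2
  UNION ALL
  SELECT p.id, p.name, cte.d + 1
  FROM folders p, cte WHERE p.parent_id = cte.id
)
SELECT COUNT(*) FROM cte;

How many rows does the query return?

Base: id=2 (home) at d 0.
Iteration 1: rows with parent_id in {2} -> bin (id 3, d 1).
Iteration 2: rows with parent_id in {3} -> opt (id 5, d 2), proj (id 6, d 2), usr (id 9, d 2).
Iteration 3: rows with parent_id in {5,6,9} -> media (id 7, d 3), mail (id 8, d 3), dist (id 10, d 3).
Iteration 4: no rows with parent_id in {7,8,10}; recursion stops.
Total rows emitted: 8.

8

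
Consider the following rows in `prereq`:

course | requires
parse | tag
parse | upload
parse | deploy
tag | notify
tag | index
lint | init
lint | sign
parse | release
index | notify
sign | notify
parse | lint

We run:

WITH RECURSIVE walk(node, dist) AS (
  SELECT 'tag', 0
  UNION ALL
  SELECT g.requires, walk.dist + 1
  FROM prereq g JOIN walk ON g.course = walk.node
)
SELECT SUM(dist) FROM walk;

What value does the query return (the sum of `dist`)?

4

Base: (tag, dist=0).
Iteration 1: edges from {tag} -> (index, dist=1), (notify, dist=1).
Iteration 2: edges from {index,notify} -> (notify, dist=2).
Iteration 3: no outgoing edges from {notify}; recursion stops.
SUM(dist) = 0 + 1 + 1 + 2 = 4.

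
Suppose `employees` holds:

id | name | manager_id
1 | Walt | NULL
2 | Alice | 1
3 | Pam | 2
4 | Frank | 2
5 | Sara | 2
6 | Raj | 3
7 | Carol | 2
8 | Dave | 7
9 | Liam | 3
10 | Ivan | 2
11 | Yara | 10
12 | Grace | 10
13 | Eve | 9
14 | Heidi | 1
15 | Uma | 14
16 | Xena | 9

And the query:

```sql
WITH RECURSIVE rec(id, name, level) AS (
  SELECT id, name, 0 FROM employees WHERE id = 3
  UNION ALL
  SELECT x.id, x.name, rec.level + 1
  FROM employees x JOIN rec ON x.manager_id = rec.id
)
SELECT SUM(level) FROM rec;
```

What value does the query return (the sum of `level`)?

Base: id=3 (Pam) at level 0.
Iteration 1: rows with manager_id in {3} -> Raj (id 6, level 1), Liam (id 9, level 1).
Iteration 2: rows with manager_id in {6,9} -> Eve (id 13, level 2), Xena (id 16, level 2).
Iteration 3: no rows with manager_id in {13,16}; recursion stops.
SUM(level) = 0 + 1 + 1 + 2 + 2 = 6.

6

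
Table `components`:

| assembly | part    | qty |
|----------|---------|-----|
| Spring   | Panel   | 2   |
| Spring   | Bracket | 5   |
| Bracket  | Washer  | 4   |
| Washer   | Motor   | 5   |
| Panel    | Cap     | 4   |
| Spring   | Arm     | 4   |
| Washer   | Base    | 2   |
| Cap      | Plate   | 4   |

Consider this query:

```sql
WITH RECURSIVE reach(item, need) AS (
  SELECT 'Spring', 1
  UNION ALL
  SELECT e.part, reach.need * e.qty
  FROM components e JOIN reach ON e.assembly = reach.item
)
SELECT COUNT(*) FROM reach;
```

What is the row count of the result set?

9

Base: (Spring, need=1).
Iteration 1: components of {Spring} -> Arm = 1*4 = 4, Bracket = 1*5 = 5, Panel = 1*2 = 2.
Iteration 2: components of {Arm,Bracket,Panel} -> Cap = 2*4 = 8, Washer = 5*4 = 20.
Iteration 3: components of {Cap,Washer} -> Base = 20*2 = 40, Motor = 20*5 = 100, Plate = 8*4 = 32.
Iteration 4: no further components; recursion stops.
Total rows emitted: 9.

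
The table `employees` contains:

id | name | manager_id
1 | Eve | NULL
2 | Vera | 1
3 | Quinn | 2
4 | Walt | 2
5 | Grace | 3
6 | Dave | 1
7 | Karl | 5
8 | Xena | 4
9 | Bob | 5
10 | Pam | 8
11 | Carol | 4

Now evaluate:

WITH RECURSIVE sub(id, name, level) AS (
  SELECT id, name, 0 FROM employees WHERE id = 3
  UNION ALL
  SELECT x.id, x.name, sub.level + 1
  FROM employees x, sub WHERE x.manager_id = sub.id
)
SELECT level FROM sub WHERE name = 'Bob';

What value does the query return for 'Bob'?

2

Base: id=3 (Quinn) at level 0.
Iteration 1: rows with manager_id in {3} -> Grace (id 5, level 1).
Iteration 2: rows with manager_id in {5} -> Karl (id 7, level 2), Bob (id 9, level 2).
Iteration 3: no rows with manager_id in {7,9}; recursion stops.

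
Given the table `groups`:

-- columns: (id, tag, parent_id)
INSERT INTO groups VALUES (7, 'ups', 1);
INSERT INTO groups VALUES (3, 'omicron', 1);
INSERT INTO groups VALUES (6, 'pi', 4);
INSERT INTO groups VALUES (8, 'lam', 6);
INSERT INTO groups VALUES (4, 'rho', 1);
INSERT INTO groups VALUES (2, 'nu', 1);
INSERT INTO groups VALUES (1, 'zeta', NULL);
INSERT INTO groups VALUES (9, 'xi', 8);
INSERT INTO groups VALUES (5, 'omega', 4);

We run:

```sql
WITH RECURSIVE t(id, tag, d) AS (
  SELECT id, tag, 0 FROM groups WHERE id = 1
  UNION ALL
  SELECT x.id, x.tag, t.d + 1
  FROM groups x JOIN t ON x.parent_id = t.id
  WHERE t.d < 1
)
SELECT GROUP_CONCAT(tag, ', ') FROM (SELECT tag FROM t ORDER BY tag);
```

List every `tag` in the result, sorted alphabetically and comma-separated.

nu, omicron, rho, ups, zeta

Base: id=1 (zeta) at d 0.
Iteration 1: rows with parent_id in {1} -> nu (id 2, d 1), omicron (id 3, d 1), rho (id 4, d 1), ups (id 7, d 1).
Iteration 2: d < 1 fails for all current rows; recursion stops.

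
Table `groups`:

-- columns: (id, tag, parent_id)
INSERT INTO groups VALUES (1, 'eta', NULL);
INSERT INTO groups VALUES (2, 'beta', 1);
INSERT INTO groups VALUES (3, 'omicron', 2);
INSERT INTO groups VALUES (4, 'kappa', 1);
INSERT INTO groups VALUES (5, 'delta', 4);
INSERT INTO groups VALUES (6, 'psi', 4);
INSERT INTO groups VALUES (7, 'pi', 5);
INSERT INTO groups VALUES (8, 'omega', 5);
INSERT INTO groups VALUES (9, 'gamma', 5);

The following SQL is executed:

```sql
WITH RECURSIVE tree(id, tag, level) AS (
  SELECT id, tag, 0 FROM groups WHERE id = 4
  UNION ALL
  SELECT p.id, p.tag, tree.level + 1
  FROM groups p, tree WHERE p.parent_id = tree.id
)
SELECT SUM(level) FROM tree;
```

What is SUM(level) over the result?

Base: id=4 (kappa) at level 0.
Iteration 1: rows with parent_id in {4} -> delta (id 5, level 1), psi (id 6, level 1).
Iteration 2: rows with parent_id in {5,6} -> pi (id 7, level 2), omega (id 8, level 2), gamma (id 9, level 2).
Iteration 3: no rows with parent_id in {7,8,9}; recursion stops.
SUM(level) = 0 + 1 + 1 + 2 + 2 + 2 = 8.

8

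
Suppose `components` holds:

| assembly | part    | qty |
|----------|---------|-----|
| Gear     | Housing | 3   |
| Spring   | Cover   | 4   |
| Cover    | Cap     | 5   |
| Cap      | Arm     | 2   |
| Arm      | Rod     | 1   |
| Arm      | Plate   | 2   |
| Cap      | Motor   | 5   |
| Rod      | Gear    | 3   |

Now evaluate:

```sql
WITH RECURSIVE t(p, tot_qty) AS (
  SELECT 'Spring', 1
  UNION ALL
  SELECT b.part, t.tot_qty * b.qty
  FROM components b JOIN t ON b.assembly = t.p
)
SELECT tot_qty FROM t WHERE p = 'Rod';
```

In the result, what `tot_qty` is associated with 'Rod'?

Base: (Spring, tot_qty=1).
Iteration 1: components of {Spring} -> Cover = 1*4 = 4.
Iteration 2: components of {Cover} -> Cap = 4*5 = 20.
Iteration 3: components of {Cap} -> Arm = 20*2 = 40, Motor = 20*5 = 100.
Iteration 4: components of {Arm,Motor} -> Plate = 40*2 = 80, Rod = 40*1 = 40.
Iteration 5: components of {Plate,Rod} -> Gear = 40*3 = 120.
Iteration 6: components of {Gear} -> Housing = 120*3 = 360.
Iteration 7: no further components; recursion stops.

40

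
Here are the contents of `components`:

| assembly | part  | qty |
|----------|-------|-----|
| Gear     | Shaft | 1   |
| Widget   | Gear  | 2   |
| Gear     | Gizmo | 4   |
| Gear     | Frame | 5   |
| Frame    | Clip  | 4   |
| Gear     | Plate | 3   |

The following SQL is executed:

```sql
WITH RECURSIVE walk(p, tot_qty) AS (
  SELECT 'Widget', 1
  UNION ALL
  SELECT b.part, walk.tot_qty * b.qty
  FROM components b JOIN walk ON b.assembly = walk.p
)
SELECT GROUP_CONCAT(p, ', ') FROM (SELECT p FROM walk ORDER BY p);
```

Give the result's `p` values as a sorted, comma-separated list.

Clip, Frame, Gear, Gizmo, Plate, Shaft, Widget

Base: (Widget, tot_qty=1).
Iteration 1: components of {Widget} -> Gear = 1*2 = 2.
Iteration 2: components of {Gear} -> Frame = 2*5 = 10, Gizmo = 2*4 = 8, Plate = 2*3 = 6, Shaft = 2*1 = 2.
Iteration 3: components of {Frame,Gizmo,Plate,Shaft} -> Clip = 10*4 = 40.
Iteration 4: no further components; recursion stops.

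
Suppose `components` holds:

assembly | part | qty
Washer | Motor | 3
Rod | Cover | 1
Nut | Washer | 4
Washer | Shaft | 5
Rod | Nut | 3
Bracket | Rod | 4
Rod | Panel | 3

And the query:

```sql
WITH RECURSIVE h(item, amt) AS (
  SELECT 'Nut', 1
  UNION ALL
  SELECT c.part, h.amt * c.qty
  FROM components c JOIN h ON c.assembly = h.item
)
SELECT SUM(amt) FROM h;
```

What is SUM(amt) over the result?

37

Base: (Nut, amt=1).
Iteration 1: components of {Nut} -> Washer = 1*4 = 4.
Iteration 2: components of {Washer} -> Motor = 4*3 = 12, Shaft = 4*5 = 20.
Iteration 3: no further components; recursion stops.
SUM(amt) = 1 + 4 + 20 + 12 = 37.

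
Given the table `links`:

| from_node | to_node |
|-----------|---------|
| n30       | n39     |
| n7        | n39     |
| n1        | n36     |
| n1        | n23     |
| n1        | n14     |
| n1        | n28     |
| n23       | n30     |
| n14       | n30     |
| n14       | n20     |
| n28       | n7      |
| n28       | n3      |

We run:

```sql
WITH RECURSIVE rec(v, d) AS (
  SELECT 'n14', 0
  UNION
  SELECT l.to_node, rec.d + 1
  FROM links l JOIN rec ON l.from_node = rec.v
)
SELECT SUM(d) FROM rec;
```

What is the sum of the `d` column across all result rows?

4

Base: (n14, d=0).
Iteration 1: edges from {n14} -> (n20, d=1), (n30, d=1).
Iteration 2: edges from {n20,n30} -> (n39, d=2).
Iteration 3: no outgoing edges from {n39}; recursion stops.
SUM(d) = 0 + 1 + 1 + 2 = 4.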